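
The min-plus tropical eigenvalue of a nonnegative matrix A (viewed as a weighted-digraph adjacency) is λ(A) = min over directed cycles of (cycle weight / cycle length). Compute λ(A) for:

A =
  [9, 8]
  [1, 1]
λ(A) = 1

Enumerate directed cycles and compute their means (weight / length). Sample:
  cycle 0 → 0: weight = 9, length = 1, mean = 9/1 ≈ 9.000
  cycle 1 → 1: weight = 1, length = 1, mean = 1/1 ≈ 1.000
  cycle 0 → 1 → 0: weight = 9, length = 2, mean = 9/2 ≈ 4.500
  cycle 1 → 0 → 1: weight = 9, length = 2, mean = 9/2 ≈ 4.500
Minimum mean = 1.000, attained e.g. along the cycle 1 → 1 with weight 1 and length 1. So λ(A) = 1/1 = 1.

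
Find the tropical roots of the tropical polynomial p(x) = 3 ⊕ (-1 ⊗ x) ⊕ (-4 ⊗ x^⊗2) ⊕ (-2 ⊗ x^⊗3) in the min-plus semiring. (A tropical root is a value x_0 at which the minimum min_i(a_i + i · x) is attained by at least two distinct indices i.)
Roots: {-2, 3, 4}

Each tropical root is a break point of the lower envelope of the lines y = a_i + i · x (there are 4 lines, with slopes 0, 1, ..., 3). Only the lines that attain the minimum somewhere contribute to roots; other lines are dominated. Here the surviving (envelope) indices are i = 3, i = 2, i = 1, i = 0.
Intersections between consecutive envelope lines give the roots: for adjacent envelope indices i < j the intersection is x = (a_i − a_j) / (j − i). Reading off the sorted break points: {-2, 3, 4}.
Verification: at each break x_0, at least two indices attain the minimum of min_i(a_i + i · x_0).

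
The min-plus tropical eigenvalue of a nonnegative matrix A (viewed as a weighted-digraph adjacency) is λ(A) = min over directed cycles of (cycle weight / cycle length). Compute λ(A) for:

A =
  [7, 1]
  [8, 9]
λ(A) = 9/2

Enumerate directed cycles and compute their means (weight / length). Sample:
  cycle 0 → 0: weight = 7, length = 1, mean = 7/1 ≈ 7.000
  cycle 1 → 1: weight = 9, length = 1, mean = 9/1 ≈ 9.000
  cycle 0 → 1 → 0: weight = 9, length = 2, mean = 9/2 ≈ 4.500
  cycle 1 → 0 → 1: weight = 9, length = 2, mean = 9/2 ≈ 4.500
Minimum mean = 4.500, attained e.g. along the cycle 0 → 1 → 0 with weight 9 and length 2. So λ(A) = 9/2 = 9/2.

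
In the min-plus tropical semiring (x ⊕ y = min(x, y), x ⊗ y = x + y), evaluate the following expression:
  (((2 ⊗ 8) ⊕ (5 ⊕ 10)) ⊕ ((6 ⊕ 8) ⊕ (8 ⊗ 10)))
(((2 ⊗ 8) ⊕ (5 ⊕ 10)) ⊕ ((6 ⊕ 8) ⊕ (8 ⊗ 10))) = 5

Expand innermost to outermost. Recall ⊕ takes the minimum of its arguments and ⊗ takes their sum. Working out the expression (((2 ⊗ 8) ⊕ (5 ⊕ 10)) ⊕ ((6 ⊕ 8) ⊕ (8 ⊗ 10))) gives 5.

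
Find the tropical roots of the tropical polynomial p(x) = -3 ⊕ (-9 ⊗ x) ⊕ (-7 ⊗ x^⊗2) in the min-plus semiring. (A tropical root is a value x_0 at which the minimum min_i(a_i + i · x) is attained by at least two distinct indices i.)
Roots: {-2, 6}

Each tropical root is a break point of the lower envelope of the lines y = a_i + i · x (there are 3 lines, with slopes 0, 1, ..., 2). Only the lines that attain the minimum somewhere contribute to roots; other lines are dominated. Here the surviving (envelope) indices are i = 2, i = 1, i = 0.
Intersections between consecutive envelope lines give the roots: for adjacent envelope indices i < j the intersection is x = (a_i − a_j) / (j − i). Reading off the sorted break points: {-2, 6}.
Verification: at each break x_0, at least two indices attain the minimum of min_i(a_i + i · x_0).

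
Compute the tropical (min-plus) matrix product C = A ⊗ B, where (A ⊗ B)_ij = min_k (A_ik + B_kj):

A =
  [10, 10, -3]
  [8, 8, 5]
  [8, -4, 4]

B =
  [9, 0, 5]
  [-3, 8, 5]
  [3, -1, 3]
A ⊗ B =
  [0, -4, 0]
  [5, 4, 8]
  [-7, 3, 1]

Apply the min-plus product entry-by-entry:
  C[0][0] = min over k of (A[0][0] + B[0][0] = 10 + 9 = 19, A[0][1] + B[1][0] = 10 + -3 = 7, A[0][2] + B[2][0] = -3 + 3 = 0) = 0 (attained at k = 2)
  C[0][1] = min over k of (A[0][0] + B[0][1] = 10 + 0 = 10, A[0][1] + B[1][1] = 10 + 8 = 18, A[0][2] + B[2][1] = -3 + -1 = -4) = -4 (attained at k = 2)
  C[0][2] = min over k of (A[0][0] + B[0][2] = 10 + 5 = 15, A[0][1] + B[1][2] = 10 + 5 = 15, A[0][2] + B[2][2] = -3 + 3 = 0) = 0 (attained at k = 2)
  C[1][0] = min over k of (A[1][0] + B[0][0] = 8 + 9 = 17, A[1][1] + B[1][0] = 8 + -3 = 5, A[1][2] + B[2][0] = 5 + 3 = 8) = 5 (attained at k = 1)
  C[1][1] = min over k of (A[1][0] + B[0][1] = 8 + 0 = 8, A[1][1] + B[1][1] = 8 + 8 = 16, A[1][2] + B[2][1] = 5 + -1 = 4) = 4 (attained at k = 2)
  C[1][2] = min over k of (A[1][0] + B[0][2] = 8 + 5 = 13, A[1][1] + B[1][2] = 8 + 5 = 13, A[1][2] + B[2][2] = 5 + 3 = 8) = 8 (attained at k = 2)
  C[2][0] = min over k of (A[2][0] + B[0][0] = 8 + 9 = 17, A[2][1] + B[1][0] = -4 + -3 = -7, A[2][2] + B[2][0] = 4 + 3 = 7) = -7 (attained at k = 1)
  C[2][1] = min over k of (A[2][0] + B[0][1] = 8 + 0 = 8, A[2][1] + B[1][1] = -4 + 8 = 4, A[2][2] + B[2][1] = 4 + -1 = 3) = 3 (attained at k = 2)
  C[2][2] = min over k of (A[2][0] + B[0][2] = 8 + 5 = 13, A[2][1] + B[1][2] = -4 + 5 = 1, A[2][2] + B[2][2] = 4 + 3 = 7) = 1 (attained at k = 1)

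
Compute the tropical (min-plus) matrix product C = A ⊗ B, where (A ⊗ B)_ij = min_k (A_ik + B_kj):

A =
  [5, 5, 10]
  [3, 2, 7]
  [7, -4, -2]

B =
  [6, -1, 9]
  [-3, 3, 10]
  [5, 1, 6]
A ⊗ B =
  [2, 4, 14]
  [-1, 2, 12]
  [-7, -1, 4]

Apply the min-plus product entry-by-entry:
  C[0][0] = min over k of (A[0][0] + B[0][0] = 5 + 6 = 11, A[0][1] + B[1][0] = 5 + -3 = 2, A[0][2] + B[2][0] = 10 + 5 = 15) = 2 (attained at k = 1)
  C[0][1] = min over k of (A[0][0] + B[0][1] = 5 + -1 = 4, A[0][1] + B[1][1] = 5 + 3 = 8, A[0][2] + B[2][1] = 10 + 1 = 11) = 4 (attained at k = 0)
  C[0][2] = min over k of (A[0][0] + B[0][2] = 5 + 9 = 14, A[0][1] + B[1][2] = 5 + 10 = 15, A[0][2] + B[2][2] = 10 + 6 = 16) = 14 (attained at k = 0)
  C[1][0] = min over k of (A[1][0] + B[0][0] = 3 + 6 = 9, A[1][1] + B[1][0] = 2 + -3 = -1, A[1][2] + B[2][0] = 7 + 5 = 12) = -1 (attained at k = 1)
  C[1][1] = min over k of (A[1][0] + B[0][1] = 3 + -1 = 2, A[1][1] + B[1][1] = 2 + 3 = 5, A[1][2] + B[2][1] = 7 + 1 = 8) = 2 (attained at k = 0)
  C[1][2] = min over k of (A[1][0] + B[0][2] = 3 + 9 = 12, A[1][1] + B[1][2] = 2 + 10 = 12, A[1][2] + B[2][2] = 7 + 6 = 13) = 12 (attained at k = 0)
  C[2][0] = min over k of (A[2][0] + B[0][0] = 7 + 6 = 13, A[2][1] + B[1][0] = -4 + -3 = -7, A[2][2] + B[2][0] = -2 + 5 = 3) = -7 (attained at k = 1)
  C[2][1] = min over k of (A[2][0] + B[0][1] = 7 + -1 = 6, A[2][1] + B[1][1] = -4 + 3 = -1, A[2][2] + B[2][1] = -2 + 1 = -1) = -1 (attained at k = 1)
  C[2][2] = min over k of (A[2][0] + B[0][2] = 7 + 9 = 16, A[2][1] + B[1][2] = -4 + 10 = 6, A[2][2] + B[2][2] = -2 + 6 = 4) = 4 (attained at k = 2)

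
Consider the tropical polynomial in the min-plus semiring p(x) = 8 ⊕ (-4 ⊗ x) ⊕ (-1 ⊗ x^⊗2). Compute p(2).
p(2) = -2

A tropical monomial a ⊗ x^⊗i evaluates to a + i · x. Evaluating each term at x = 2:
  Term 0 contributes 8 + 0 · 2 = 8
  Term 1 contributes -4 + 1 · 2 = -2
  Term 2 contributes -1 + 2 · 2 = 3
p(2) = ⊕ of these = min[8, -2, 3] = -2.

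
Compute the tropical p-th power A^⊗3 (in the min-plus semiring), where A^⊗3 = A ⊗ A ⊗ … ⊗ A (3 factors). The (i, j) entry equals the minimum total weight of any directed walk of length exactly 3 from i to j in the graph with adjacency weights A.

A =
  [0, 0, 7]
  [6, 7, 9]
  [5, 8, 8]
A^⊗3 =
  [0, 0, 7]
  [6, 6, 13]
  [5, 5, 12]

Each entry (A^⊗3)_ij equals the minimum over all length-3 walks i = v_0 → v_1 → … → v_3 = j of Σ_t A[v_t][v_{t+1}]. For example, for (i, j) = (0, 2) we minimise over 9 possible intermediate vertex sequences; the minimum is 7, attained along the walk 0 → 0 → 0 → 2.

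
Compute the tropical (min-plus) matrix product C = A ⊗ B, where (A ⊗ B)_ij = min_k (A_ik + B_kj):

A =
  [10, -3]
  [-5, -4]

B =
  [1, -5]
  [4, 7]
A ⊗ B =
  [1, 4]
  [-4, -10]

Apply the min-plus product entry-by-entry:
  C[0][0] = min over k of (A[0][0] + B[0][0] = 10 + 1 = 11, A[0][1] + B[1][0] = -3 + 4 = 1) = 1 (attained at k = 1)
  C[0][1] = min over k of (A[0][0] + B[0][1] = 10 + -5 = 5, A[0][1] + B[1][1] = -3 + 7 = 4) = 4 (attained at k = 1)
  C[1][0] = min over k of (A[1][0] + B[0][0] = -5 + 1 = -4, A[1][1] + B[1][0] = -4 + 4 = 0) = -4 (attained at k = 0)
  C[1][1] = min over k of (A[1][0] + B[0][1] = -5 + -5 = -10, A[1][1] + B[1][1] = -4 + 7 = 3) = -10 (attained at k = 0)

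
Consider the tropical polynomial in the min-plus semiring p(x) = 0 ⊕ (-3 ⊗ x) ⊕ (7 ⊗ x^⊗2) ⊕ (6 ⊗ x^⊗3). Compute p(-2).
p(-2) = -5

A tropical monomial a ⊗ x^⊗i evaluates to a + i · x. Evaluating each term at x = -2:
  Term 0 contributes 0 + 0 · -2 = 0
  Term 1 contributes -3 + 1 · -2 = -5
  Term 2 contributes 7 + 2 · -2 = 3
  Term 3 contributes 6 + 3 · -2 = 0
p(-2) = ⊕ of these = min[0, -5, 3, 0] = -5.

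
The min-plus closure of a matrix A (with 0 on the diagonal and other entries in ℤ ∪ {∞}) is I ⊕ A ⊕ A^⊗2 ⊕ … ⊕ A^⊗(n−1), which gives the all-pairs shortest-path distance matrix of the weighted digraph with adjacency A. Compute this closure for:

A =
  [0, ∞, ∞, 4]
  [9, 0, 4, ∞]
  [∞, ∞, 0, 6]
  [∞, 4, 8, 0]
Closure =
  [0, 8, 12, 4]
  [9, 0, 4, 10]
  [19, 10, 0, 6]
  [13, 4, 8, 0]

This is the Floyd-Warshall all-pairs shortest-path computation. For each intermediate vertex k = 0, 1, …, 3, update dist[i][j] ← min(dist[i][j], dist[i][k] + dist[k][j]). The final matrix gives, for each (i, j), the minimum total weight of any directed path from i to j (possibly empty when i = j).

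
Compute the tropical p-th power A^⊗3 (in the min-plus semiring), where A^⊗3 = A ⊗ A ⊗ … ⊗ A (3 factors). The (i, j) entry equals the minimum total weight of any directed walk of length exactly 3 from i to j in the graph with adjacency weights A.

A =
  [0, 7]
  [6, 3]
A^⊗3 =
  [0, 7]
  [6, 9]

Each entry (A^⊗3)_ij equals the minimum over all length-3 walks i = v_0 → v_1 → … → v_3 = j of Σ_t A[v_t][v_{t+1}]. For example, for (i, j) = (0, 1) we minimise over 4 possible intermediate vertex sequences; the minimum is 7, attained along the walk 0 → 0 → 0 → 1.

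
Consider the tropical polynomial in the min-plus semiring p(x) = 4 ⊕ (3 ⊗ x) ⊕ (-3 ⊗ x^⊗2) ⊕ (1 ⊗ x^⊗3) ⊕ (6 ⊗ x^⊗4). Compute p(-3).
p(-3) = -9

A tropical monomial a ⊗ x^⊗i evaluates to a + i · x. Evaluating each term at x = -3:
  Term 0 contributes 4 + 0 · -3 = 4
  Term 1 contributes 3 + 1 · -3 = 0
  Term 2 contributes -3 + 2 · -3 = -9
  Term 3 contributes 1 + 3 · -3 = -8
  Term 4 contributes 6 + 4 · -3 = -6
p(-3) = ⊕ of these = min[4, 0, -9, -8, -6] = -9.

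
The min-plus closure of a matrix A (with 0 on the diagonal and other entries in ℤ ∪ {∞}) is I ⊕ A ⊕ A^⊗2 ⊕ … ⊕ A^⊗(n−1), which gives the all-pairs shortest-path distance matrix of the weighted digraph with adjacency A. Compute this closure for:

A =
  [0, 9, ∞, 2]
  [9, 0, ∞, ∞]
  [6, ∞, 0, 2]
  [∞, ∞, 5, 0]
Closure =
  [0, 9, 7, 2]
  [9, 0, 16, 11]
  [6, 15, 0, 2]
  [11, 20, 5, 0]

This is the Floyd-Warshall all-pairs shortest-path computation. For each intermediate vertex k = 0, 1, …, 3, update dist[i][j] ← min(dist[i][j], dist[i][k] + dist[k][j]). The final matrix gives, for each (i, j), the minimum total weight of any directed path from i to j (possibly empty when i = j).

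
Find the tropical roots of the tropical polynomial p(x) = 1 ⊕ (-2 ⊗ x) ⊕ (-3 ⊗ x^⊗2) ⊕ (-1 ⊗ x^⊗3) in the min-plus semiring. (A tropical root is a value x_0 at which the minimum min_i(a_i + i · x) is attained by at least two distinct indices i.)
Roots: {-2, 1, 3}

Each tropical root is a break point of the lower envelope of the lines y = a_i + i · x (there are 4 lines, with slopes 0, 1, ..., 3). Only the lines that attain the minimum somewhere contribute to roots; other lines are dominated. Here the surviving (envelope) indices are i = 3, i = 2, i = 1, i = 0.
Intersections between consecutive envelope lines give the roots: for adjacent envelope indices i < j the intersection is x = (a_i − a_j) / (j − i). Reading off the sorted break points: {-2, 1, 3}.
Verification: at each break x_0, at least two indices attain the minimum of min_i(a_i + i · x_0).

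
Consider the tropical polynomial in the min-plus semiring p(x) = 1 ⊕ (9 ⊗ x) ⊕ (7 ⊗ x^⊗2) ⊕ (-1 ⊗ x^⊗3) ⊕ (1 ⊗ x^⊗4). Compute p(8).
p(8) = 1

A tropical monomial a ⊗ x^⊗i evaluates to a + i · x. Evaluating each term at x = 8:
  Term 0 contributes 1 + 0 · 8 = 1
  Term 1 contributes 9 + 1 · 8 = 17
  Term 2 contributes 7 + 2 · 8 = 23
  Term 3 contributes -1 + 3 · 8 = 23
  Term 4 contributes 1 + 4 · 8 = 33
p(8) = ⊕ of these = min[1, 17, 23, 23, 33] = 1.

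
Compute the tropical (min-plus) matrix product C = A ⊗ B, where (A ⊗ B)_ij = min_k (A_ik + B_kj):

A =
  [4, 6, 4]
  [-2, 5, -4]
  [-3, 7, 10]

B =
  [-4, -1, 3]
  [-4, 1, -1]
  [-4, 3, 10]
A ⊗ B =
  [0, 3, 5]
  [-8, -3, 1]
  [-7, -4, 0]

Apply the min-plus product entry-by-entry:
  C[0][0] = min over k of (A[0][0] + B[0][0] = 4 + -4 = 0, A[0][1] + B[1][0] = 6 + -4 = 2, A[0][2] + B[2][0] = 4 + -4 = 0) = 0 (attained at k = 0)
  C[0][1] = min over k of (A[0][0] + B[0][1] = 4 + -1 = 3, A[0][1] + B[1][1] = 6 + 1 = 7, A[0][2] + B[2][1] = 4 + 3 = 7) = 3 (attained at k = 0)
  C[0][2] = min over k of (A[0][0] + B[0][2] = 4 + 3 = 7, A[0][1] + B[1][2] = 6 + -1 = 5, A[0][2] + B[2][2] = 4 + 10 = 14) = 5 (attained at k = 1)
  C[1][0] = min over k of (A[1][0] + B[0][0] = -2 + -4 = -6, A[1][1] + B[1][0] = 5 + -4 = 1, A[1][2] + B[2][0] = -4 + -4 = -8) = -8 (attained at k = 2)
  C[1][1] = min over k of (A[1][0] + B[0][1] = -2 + -1 = -3, A[1][1] + B[1][1] = 5 + 1 = 6, A[1][2] + B[2][1] = -4 + 3 = -1) = -3 (attained at k = 0)
  C[1][2] = min over k of (A[1][0] + B[0][2] = -2 + 3 = 1, A[1][1] + B[1][2] = 5 + -1 = 4, A[1][2] + B[2][2] = -4 + 10 = 6) = 1 (attained at k = 0)
  C[2][0] = min over k of (A[2][0] + B[0][0] = -3 + -4 = -7, A[2][1] + B[1][0] = 7 + -4 = 3, A[2][2] + B[2][0] = 10 + -4 = 6) = -7 (attained at k = 0)
  C[2][1] = min over k of (A[2][0] + B[0][1] = -3 + -1 = -4, A[2][1] + B[1][1] = 7 + 1 = 8, A[2][2] + B[2][1] = 10 + 3 = 13) = -4 (attained at k = 0)
  C[2][2] = min over k of (A[2][0] + B[0][2] = -3 + 3 = 0, A[2][1] + B[1][2] = 7 + -1 = 6, A[2][2] + B[2][2] = 10 + 10 = 20) = 0 (attained at k = 0)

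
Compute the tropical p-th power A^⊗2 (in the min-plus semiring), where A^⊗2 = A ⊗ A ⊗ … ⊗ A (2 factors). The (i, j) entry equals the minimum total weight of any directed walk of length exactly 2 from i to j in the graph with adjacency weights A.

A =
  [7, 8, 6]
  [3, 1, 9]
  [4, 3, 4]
A^⊗2 =
  [10, 9, 10]
  [4, 2, 9]
  [6, 4, 8]

Each entry (A^⊗2)_ij equals the minimum over all length-2 walks i = v_0 → v_1 → … → v_2 = j of Σ_t A[v_t][v_{t+1}]. For example, for (i, j) = (0, 2) we minimise over 3 possible intermediate vertex sequences; the minimum is 10, attained along the walk 0 → 2 → 2.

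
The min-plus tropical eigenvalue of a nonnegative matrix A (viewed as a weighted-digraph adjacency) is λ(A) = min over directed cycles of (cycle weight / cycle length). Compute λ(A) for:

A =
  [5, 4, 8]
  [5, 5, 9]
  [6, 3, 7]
λ(A) = 9/2

Enumerate directed cycles and compute their means (weight / length). Sample:
  cycle 0 → 0: weight = 5, length = 1, mean = 5/1 ≈ 5.000
  cycle 1 → 1: weight = 5, length = 1, mean = 5/1 ≈ 5.000
  cycle 2 → 2: weight = 7, length = 1, mean = 7/1 ≈ 7.000
  cycle 0 → 1 → 0: weight = 9, length = 2, mean = 9/2 ≈ 4.500
  cycle 0 → 2 → 0: weight = 14, length = 2, mean = 14/2 ≈ 7.000
  cycle 1 → 0 → 1: weight = 9, length = 2, mean = 9/2 ≈ 4.500
Minimum mean = 4.500, attained e.g. along the cycle 0 → 1 → 0 with weight 9 and length 2. So λ(A) = 9/2 = 9/2.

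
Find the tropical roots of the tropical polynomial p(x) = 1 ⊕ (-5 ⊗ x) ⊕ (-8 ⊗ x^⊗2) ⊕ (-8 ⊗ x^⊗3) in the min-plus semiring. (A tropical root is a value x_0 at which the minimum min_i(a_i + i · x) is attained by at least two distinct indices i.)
Roots: {0, 3, 6}

Each tropical root is a break point of the lower envelope of the lines y = a_i + i · x (there are 4 lines, with slopes 0, 1, ..., 3). Only the lines that attain the minimum somewhere contribute to roots; other lines are dominated. Here the surviving (envelope) indices are i = 3, i = 2, i = 1, i = 0.
Intersections between consecutive envelope lines give the roots: for adjacent envelope indices i < j the intersection is x = (a_i − a_j) / (j − i). Reading off the sorted break points: {0, 3, 6}.
Verification: at each break x_0, at least two indices attain the minimum of min_i(a_i + i · x_0).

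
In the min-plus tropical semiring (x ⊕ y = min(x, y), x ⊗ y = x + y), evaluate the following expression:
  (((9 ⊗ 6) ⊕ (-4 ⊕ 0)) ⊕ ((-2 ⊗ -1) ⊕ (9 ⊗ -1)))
(((9 ⊗ 6) ⊕ (-4 ⊕ 0)) ⊕ ((-2 ⊗ -1) ⊕ (9 ⊗ -1))) = -4

Expand innermost to outermost. Recall ⊕ takes the minimum of its arguments and ⊗ takes their sum. Working out the expression (((9 ⊗ 6) ⊕ (-4 ⊕ 0)) ⊕ ((-2 ⊗ -1) ⊕ (9 ⊗ -1))) gives -4.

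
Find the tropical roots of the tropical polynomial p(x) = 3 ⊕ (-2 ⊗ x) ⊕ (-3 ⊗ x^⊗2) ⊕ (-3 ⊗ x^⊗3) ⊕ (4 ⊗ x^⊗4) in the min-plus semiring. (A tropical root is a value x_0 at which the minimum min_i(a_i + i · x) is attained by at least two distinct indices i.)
Roots: {-7, 0, 1, 5}

Each tropical root is a break point of the lower envelope of the lines y = a_i + i · x (there are 5 lines, with slopes 0, 1, ..., 4). Only the lines that attain the minimum somewhere contribute to roots; other lines are dominated. Here the surviving (envelope) indices are i = 4, i = 3, i = 2, i = 1, i = 0.
Intersections between consecutive envelope lines give the roots: for adjacent envelope indices i < j the intersection is x = (a_i − a_j) / (j − i). Reading off the sorted break points: {-7, 0, 1, 5}.
Verification: at each break x_0, at least two indices attain the minimum of min_i(a_i + i · x_0).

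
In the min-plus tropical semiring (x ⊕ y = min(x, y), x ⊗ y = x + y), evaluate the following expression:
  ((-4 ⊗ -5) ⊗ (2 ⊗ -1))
((-4 ⊗ -5) ⊗ (2 ⊗ -1)) = -8

Expand innermost to outermost. Recall ⊕ takes the minimum of its arguments and ⊗ takes their sum. Working out the expression ((-4 ⊗ -5) ⊗ (2 ⊗ -1)) gives -8.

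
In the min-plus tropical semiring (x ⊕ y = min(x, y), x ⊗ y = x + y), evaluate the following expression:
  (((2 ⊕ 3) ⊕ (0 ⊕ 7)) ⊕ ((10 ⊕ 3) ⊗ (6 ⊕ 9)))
(((2 ⊕ 3) ⊕ (0 ⊕ 7)) ⊕ ((10 ⊕ 3) ⊗ (6 ⊕ 9))) = 0

Expand innermost to outermost. Recall ⊕ takes the minimum of its arguments and ⊗ takes their sum. Working out the expression (((2 ⊕ 3) ⊕ (0 ⊕ 7)) ⊕ ((10 ⊕ 3) ⊗ (6 ⊕ 9))) gives 0.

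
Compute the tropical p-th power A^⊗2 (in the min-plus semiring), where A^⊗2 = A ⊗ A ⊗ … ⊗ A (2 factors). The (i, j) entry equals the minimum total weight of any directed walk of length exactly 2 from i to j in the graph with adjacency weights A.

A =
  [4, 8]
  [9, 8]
A^⊗2 =
  [8, 12]
  [13, 16]

Each entry (A^⊗2)_ij equals the minimum over all length-2 walks i = v_0 → v_1 → … → v_2 = j of Σ_t A[v_t][v_{t+1}]. For example, for (i, j) = (0, 1) we minimise over 2 possible intermediate vertex sequences; the minimum is 12, attained along the walk 0 → 0 → 1.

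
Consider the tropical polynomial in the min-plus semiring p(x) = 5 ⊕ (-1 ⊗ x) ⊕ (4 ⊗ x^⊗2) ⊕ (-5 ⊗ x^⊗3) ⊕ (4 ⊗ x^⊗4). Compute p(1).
p(1) = -2

A tropical monomial a ⊗ x^⊗i evaluates to a + i · x. Evaluating each term at x = 1:
  Term 0 contributes 5 + 0 · 1 = 5
  Term 1 contributes -1 + 1 · 1 = 0
  Term 2 contributes 4 + 2 · 1 = 6
  Term 3 contributes -5 + 3 · 1 = -2
  Term 4 contributes 4 + 4 · 1 = 8
p(1) = ⊕ of these = min[5, 0, 6, -2, 8] = -2.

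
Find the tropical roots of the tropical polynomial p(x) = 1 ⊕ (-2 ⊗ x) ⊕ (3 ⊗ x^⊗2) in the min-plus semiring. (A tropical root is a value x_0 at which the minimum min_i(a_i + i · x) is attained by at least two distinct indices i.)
Roots: {-5, 3}

Each tropical root is a break point of the lower envelope of the lines y = a_i + i · x (there are 3 lines, with slopes 0, 1, ..., 2). Only the lines that attain the minimum somewhere contribute to roots; other lines are dominated. Here the surviving (envelope) indices are i = 2, i = 1, i = 0.
Intersections between consecutive envelope lines give the roots: for adjacent envelope indices i < j the intersection is x = (a_i − a_j) / (j − i). Reading off the sorted break points: {-5, 3}.
Verification: at each break x_0, at least two indices attain the minimum of min_i(a_i + i · x_0).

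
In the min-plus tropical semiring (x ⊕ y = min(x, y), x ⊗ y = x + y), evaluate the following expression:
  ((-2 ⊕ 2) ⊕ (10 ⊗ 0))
((-2 ⊕ 2) ⊕ (10 ⊗ 0)) = -2

Expand innermost to outermost. Recall ⊕ takes the minimum of its arguments and ⊗ takes their sum. Working out the expression ((-2 ⊕ 2) ⊕ (10 ⊗ 0)) gives -2.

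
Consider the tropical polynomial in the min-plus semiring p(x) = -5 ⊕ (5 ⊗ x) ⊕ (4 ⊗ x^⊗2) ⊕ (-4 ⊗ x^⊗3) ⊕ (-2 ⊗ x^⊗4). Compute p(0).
p(0) = -5

A tropical monomial a ⊗ x^⊗i evaluates to a + i · x. Evaluating each term at x = 0:
  Term 0 contributes -5 + 0 · 0 = -5
  Term 1 contributes 5 + 1 · 0 = 5
  Term 2 contributes 4 + 2 · 0 = 4
  Term 3 contributes -4 + 3 · 0 = -4
  Term 4 contributes -2 + 4 · 0 = -2
p(0) = ⊕ of these = min[-5, 5, 4, -4, -2] = -5.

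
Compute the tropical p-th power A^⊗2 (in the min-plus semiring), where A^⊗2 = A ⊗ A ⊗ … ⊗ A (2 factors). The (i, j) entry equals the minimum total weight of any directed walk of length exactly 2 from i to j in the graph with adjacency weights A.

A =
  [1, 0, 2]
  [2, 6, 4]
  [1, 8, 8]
A^⊗2 =
  [2, 1, 3]
  [3, 2, 4]
  [2, 1, 3]

Each entry (A^⊗2)_ij equals the minimum over all length-2 walks i = v_0 → v_1 → … → v_2 = j of Σ_t A[v_t][v_{t+1}]. For example, for (i, j) = (0, 2) we minimise over 3 possible intermediate vertex sequences; the minimum is 3, attained along the walk 0 → 0 → 2.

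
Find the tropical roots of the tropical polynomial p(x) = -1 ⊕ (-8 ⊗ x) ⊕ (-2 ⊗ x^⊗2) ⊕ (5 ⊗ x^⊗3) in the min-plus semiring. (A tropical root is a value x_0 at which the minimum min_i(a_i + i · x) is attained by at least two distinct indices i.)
Roots: {-7, -6, 7}

Each tropical root is a break point of the lower envelope of the lines y = a_i + i · x (there are 4 lines, with slopes 0, 1, ..., 3). Only the lines that attain the minimum somewhere contribute to roots; other lines are dominated. Here the surviving (envelope) indices are i = 3, i = 2, i = 1, i = 0.
Intersections between consecutive envelope lines give the roots: for adjacent envelope indices i < j the intersection is x = (a_i − a_j) / (j − i). Reading off the sorted break points: {-7, -6, 7}.
Verification: at each break x_0, at least two indices attain the minimum of min_i(a_i + i · x_0).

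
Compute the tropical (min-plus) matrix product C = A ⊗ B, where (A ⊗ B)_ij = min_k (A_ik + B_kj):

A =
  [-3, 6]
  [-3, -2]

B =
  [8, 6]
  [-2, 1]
A ⊗ B =
  [4, 3]
  [-4, -1]

Apply the min-plus product entry-by-entry:
  C[0][0] = min over k of (A[0][0] + B[0][0] = -3 + 8 = 5, A[0][1] + B[1][0] = 6 + -2 = 4) = 4 (attained at k = 1)
  C[0][1] = min over k of (A[0][0] + B[0][1] = -3 + 6 = 3, A[0][1] + B[1][1] = 6 + 1 = 7) = 3 (attained at k = 0)
  C[1][0] = min over k of (A[1][0] + B[0][0] = -3 + 8 = 5, A[1][1] + B[1][0] = -2 + -2 = -4) = -4 (attained at k = 1)
  C[1][1] = min over k of (A[1][0] + B[0][1] = -3 + 6 = 3, A[1][1] + B[1][1] = -2 + 1 = -1) = -1 (attained at k = 1)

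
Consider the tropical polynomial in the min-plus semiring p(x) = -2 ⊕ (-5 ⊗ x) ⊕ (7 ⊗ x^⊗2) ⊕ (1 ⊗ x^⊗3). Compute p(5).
p(5) = -2

A tropical monomial a ⊗ x^⊗i evaluates to a + i · x. Evaluating each term at x = 5:
  Term 0 contributes -2 + 0 · 5 = -2
  Term 1 contributes -5 + 1 · 5 = 0
  Term 2 contributes 7 + 2 · 5 = 17
  Term 3 contributes 1 + 3 · 5 = 16
p(5) = ⊕ of these = min[-2, 0, 17, 16] = -2.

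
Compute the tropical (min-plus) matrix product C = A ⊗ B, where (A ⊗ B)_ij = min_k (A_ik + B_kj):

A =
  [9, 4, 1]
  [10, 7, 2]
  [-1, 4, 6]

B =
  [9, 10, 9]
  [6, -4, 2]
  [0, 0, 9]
A ⊗ B =
  [1, 0, 6]
  [2, 2, 9]
  [6, 0, 6]

Apply the min-plus product entry-by-entry:
  C[0][0] = min over k of (A[0][0] + B[0][0] = 9 + 9 = 18, A[0][1] + B[1][0] = 4 + 6 = 10, A[0][2] + B[2][0] = 1 + 0 = 1) = 1 (attained at k = 2)
  C[0][1] = min over k of (A[0][0] + B[0][1] = 9 + 10 = 19, A[0][1] + B[1][1] = 4 + -4 = 0, A[0][2] + B[2][1] = 1 + 0 = 1) = 0 (attained at k = 1)
  C[0][2] = min over k of (A[0][0] + B[0][2] = 9 + 9 = 18, A[0][1] + B[1][2] = 4 + 2 = 6, A[0][2] + B[2][2] = 1 + 9 = 10) = 6 (attained at k = 1)
  C[1][0] = min over k of (A[1][0] + B[0][0] = 10 + 9 = 19, A[1][1] + B[1][0] = 7 + 6 = 13, A[1][2] + B[2][0] = 2 + 0 = 2) = 2 (attained at k = 2)
  C[1][1] = min over k of (A[1][0] + B[0][1] = 10 + 10 = 20, A[1][1] + B[1][1] = 7 + -4 = 3, A[1][2] + B[2][1] = 2 + 0 = 2) = 2 (attained at k = 2)
  C[1][2] = min over k of (A[1][0] + B[0][2] = 10 + 9 = 19, A[1][1] + B[1][2] = 7 + 2 = 9, A[1][2] + B[2][2] = 2 + 9 = 11) = 9 (attained at k = 1)
  C[2][0] = min over k of (A[2][0] + B[0][0] = -1 + 9 = 8, A[2][1] + B[1][0] = 4 + 6 = 10, A[2][2] + B[2][0] = 6 + 0 = 6) = 6 (attained at k = 2)
  C[2][1] = min over k of (A[2][0] + B[0][1] = -1 + 10 = 9, A[2][1] + B[1][1] = 4 + -4 = 0, A[2][2] + B[2][1] = 6 + 0 = 6) = 0 (attained at k = 1)
  C[2][2] = min over k of (A[2][0] + B[0][2] = -1 + 9 = 8, A[2][1] + B[1][2] = 4 + 2 = 6, A[2][2] + B[2][2] = 6 + 9 = 15) = 6 (attained at k = 1)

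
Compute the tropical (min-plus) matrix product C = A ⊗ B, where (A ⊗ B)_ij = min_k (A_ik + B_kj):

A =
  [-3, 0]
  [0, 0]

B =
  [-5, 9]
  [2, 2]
A ⊗ B =
  [-8, 2]
  [-5, 2]

Apply the min-plus product entry-by-entry:
  C[0][0] = min over k of (A[0][0] + B[0][0] = -3 + -5 = -8, A[0][1] + B[1][0] = 0 + 2 = 2) = -8 (attained at k = 0)
  C[0][1] = min over k of (A[0][0] + B[0][1] = -3 + 9 = 6, A[0][1] + B[1][1] = 0 + 2 = 2) = 2 (attained at k = 1)
  C[1][0] = min over k of (A[1][0] + B[0][0] = 0 + -5 = -5, A[1][1] + B[1][0] = 0 + 2 = 2) = -5 (attained at k = 0)
  C[1][1] = min over k of (A[1][0] + B[0][1] = 0 + 9 = 9, A[1][1] + B[1][1] = 0 + 2 = 2) = 2 (attained at k = 1)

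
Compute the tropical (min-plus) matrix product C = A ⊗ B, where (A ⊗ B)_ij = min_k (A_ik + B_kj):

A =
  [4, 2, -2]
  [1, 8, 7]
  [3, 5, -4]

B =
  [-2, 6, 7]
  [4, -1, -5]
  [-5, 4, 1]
A ⊗ B =
  [-7, 1, -3]
  [-1, 7, 3]
  [-9, 0, -3]

Apply the min-plus product entry-by-entry:
  C[0][0] = min over k of (A[0][0] + B[0][0] = 4 + -2 = 2, A[0][1] + B[1][0] = 2 + 4 = 6, A[0][2] + B[2][0] = -2 + -5 = -7) = -7 (attained at k = 2)
  C[0][1] = min over k of (A[0][0] + B[0][1] = 4 + 6 = 10, A[0][1] + B[1][1] = 2 + -1 = 1, A[0][2] + B[2][1] = -2 + 4 = 2) = 1 (attained at k = 1)
  C[0][2] = min over k of (A[0][0] + B[0][2] = 4 + 7 = 11, A[0][1] + B[1][2] = 2 + -5 = -3, A[0][2] + B[2][2] = -2 + 1 = -1) = -3 (attained at k = 1)
  C[1][0] = min over k of (A[1][0] + B[0][0] = 1 + -2 = -1, A[1][1] + B[1][0] = 8 + 4 = 12, A[1][2] + B[2][0] = 7 + -5 = 2) = -1 (attained at k = 0)
  C[1][1] = min over k of (A[1][0] + B[0][1] = 1 + 6 = 7, A[1][1] + B[1][1] = 8 + -1 = 7, A[1][2] + B[2][1] = 7 + 4 = 11) = 7 (attained at k = 0)
  C[1][2] = min over k of (A[1][0] + B[0][2] = 1 + 7 = 8, A[1][1] + B[1][2] = 8 + -5 = 3, A[1][2] + B[2][2] = 7 + 1 = 8) = 3 (attained at k = 1)
  C[2][0] = min over k of (A[2][0] + B[0][0] = 3 + -2 = 1, A[2][1] + B[1][0] = 5 + 4 = 9, A[2][2] + B[2][0] = -4 + -5 = -9) = -9 (attained at k = 2)
  C[2][1] = min over k of (A[2][0] + B[0][1] = 3 + 6 = 9, A[2][1] + B[1][1] = 5 + -1 = 4, A[2][2] + B[2][1] = -4 + 4 = 0) = 0 (attained at k = 2)
  C[2][2] = min over k of (A[2][0] + B[0][2] = 3 + 7 = 10, A[2][1] + B[1][2] = 5 + -5 = 0, A[2][2] + B[2][2] = -4 + 1 = -3) = -3 (attained at k = 2)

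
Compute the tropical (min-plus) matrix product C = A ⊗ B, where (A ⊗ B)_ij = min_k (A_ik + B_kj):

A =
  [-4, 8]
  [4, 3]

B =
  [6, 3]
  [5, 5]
A ⊗ B =
  [2, -1]
  [8, 7]

Apply the min-plus product entry-by-entry:
  C[0][0] = min over k of (A[0][0] + B[0][0] = -4 + 6 = 2, A[0][1] + B[1][0] = 8 + 5 = 13) = 2 (attained at k = 0)
  C[0][1] = min over k of (A[0][0] + B[0][1] = -4 + 3 = -1, A[0][1] + B[1][1] = 8 + 5 = 13) = -1 (attained at k = 0)
  C[1][0] = min over k of (A[1][0] + B[0][0] = 4 + 6 = 10, A[1][1] + B[1][0] = 3 + 5 = 8) = 8 (attained at k = 1)
  C[1][1] = min over k of (A[1][0] + B[0][1] = 4 + 3 = 7, A[1][1] + B[1][1] = 3 + 5 = 8) = 7 (attained at k = 0)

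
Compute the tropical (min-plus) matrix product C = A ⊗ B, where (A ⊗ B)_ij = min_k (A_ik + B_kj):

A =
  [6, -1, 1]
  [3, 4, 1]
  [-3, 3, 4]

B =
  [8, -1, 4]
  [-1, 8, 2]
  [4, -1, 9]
A ⊗ B =
  [-2, 0, 1]
  [3, 0, 6]
  [2, -4, 1]

Apply the min-plus product entry-by-entry:
  C[0][0] = min over k of (A[0][0] + B[0][0] = 6 + 8 = 14, A[0][1] + B[1][0] = -1 + -1 = -2, A[0][2] + B[2][0] = 1 + 4 = 5) = -2 (attained at k = 1)
  C[0][1] = min over k of (A[0][0] + B[0][1] = 6 + -1 = 5, A[0][1] + B[1][1] = -1 + 8 = 7, A[0][2] + B[2][1] = 1 + -1 = 0) = 0 (attained at k = 2)
  C[0][2] = min over k of (A[0][0] + B[0][2] = 6 + 4 = 10, A[0][1] + B[1][2] = -1 + 2 = 1, A[0][2] + B[2][2] = 1 + 9 = 10) = 1 (attained at k = 1)
  C[1][0] = min over k of (A[1][0] + B[0][0] = 3 + 8 = 11, A[1][1] + B[1][0] = 4 + -1 = 3, A[1][2] + B[2][0] = 1 + 4 = 5) = 3 (attained at k = 1)
  C[1][1] = min over k of (A[1][0] + B[0][1] = 3 + -1 = 2, A[1][1] + B[1][1] = 4 + 8 = 12, A[1][2] + B[2][1] = 1 + -1 = 0) = 0 (attained at k = 2)
  C[1][2] = min over k of (A[1][0] + B[0][2] = 3 + 4 = 7, A[1][1] + B[1][2] = 4 + 2 = 6, A[1][2] + B[2][2] = 1 + 9 = 10) = 6 (attained at k = 1)
  C[2][0] = min over k of (A[2][0] + B[0][0] = -3 + 8 = 5, A[2][1] + B[1][0] = 3 + -1 = 2, A[2][2] + B[2][0] = 4 + 4 = 8) = 2 (attained at k = 1)
  C[2][1] = min over k of (A[2][0] + B[0][1] = -3 + -1 = -4, A[2][1] + B[1][1] = 3 + 8 = 11, A[2][2] + B[2][1] = 4 + -1 = 3) = -4 (attained at k = 0)
  C[2][2] = min over k of (A[2][0] + B[0][2] = -3 + 4 = 1, A[2][1] + B[1][2] = 3 + 2 = 5, A[2][2] + B[2][2] = 4 + 9 = 13) = 1 (attained at k = 0)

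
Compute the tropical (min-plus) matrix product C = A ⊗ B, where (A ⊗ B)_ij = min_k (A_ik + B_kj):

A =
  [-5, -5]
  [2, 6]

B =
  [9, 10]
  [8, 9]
A ⊗ B =
  [3, 4]
  [11, 12]

Apply the min-plus product entry-by-entry:
  C[0][0] = min over k of (A[0][0] + B[0][0] = -5 + 9 = 4, A[0][1] + B[1][0] = -5 + 8 = 3) = 3 (attained at k = 1)
  C[0][1] = min over k of (A[0][0] + B[0][1] = -5 + 10 = 5, A[0][1] + B[1][1] = -5 + 9 = 4) = 4 (attained at k = 1)
  C[1][0] = min over k of (A[1][0] + B[0][0] = 2 + 9 = 11, A[1][1] + B[1][0] = 6 + 8 = 14) = 11 (attained at k = 0)
  C[1][1] = min over k of (A[1][0] + B[0][1] = 2 + 10 = 12, A[1][1] + B[1][1] = 6 + 9 = 15) = 12 (attained at k = 0)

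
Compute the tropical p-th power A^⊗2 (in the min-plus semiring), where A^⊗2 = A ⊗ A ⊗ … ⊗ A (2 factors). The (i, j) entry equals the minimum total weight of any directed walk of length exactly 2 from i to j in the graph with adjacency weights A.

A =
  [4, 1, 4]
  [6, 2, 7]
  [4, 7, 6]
A^⊗2 =
  [7, 3, 8]
  [8, 4, 9]
  [8, 5, 8]

Each entry (A^⊗2)_ij equals the minimum over all length-2 walks i = v_0 → v_1 → … → v_2 = j of Σ_t A[v_t][v_{t+1}]. For example, for (i, j) = (0, 2) we minimise over 3 possible intermediate vertex sequences; the minimum is 8, attained along the walk 0 → 0 → 2.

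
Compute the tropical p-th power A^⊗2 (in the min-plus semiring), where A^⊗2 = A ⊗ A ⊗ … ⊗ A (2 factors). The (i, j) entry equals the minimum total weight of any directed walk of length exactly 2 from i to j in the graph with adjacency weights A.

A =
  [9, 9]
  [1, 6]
A^⊗2 =
  [10, 15]
  [7, 10]

Each entry (A^⊗2)_ij equals the minimum over all length-2 walks i = v_0 → v_1 → … → v_2 = j of Σ_t A[v_t][v_{t+1}]. For example, for (i, j) = (0, 1) we minimise over 2 possible intermediate vertex sequences; the minimum is 15, attained along the walk 0 → 1 → 1.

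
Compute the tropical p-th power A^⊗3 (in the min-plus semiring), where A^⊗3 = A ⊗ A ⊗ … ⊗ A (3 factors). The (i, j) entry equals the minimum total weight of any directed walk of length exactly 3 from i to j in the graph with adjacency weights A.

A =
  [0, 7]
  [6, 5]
A^⊗3 =
  [0, 7]
  [6, 13]

Each entry (A^⊗3)_ij equals the minimum over all length-3 walks i = v_0 → v_1 → … → v_3 = j of Σ_t A[v_t][v_{t+1}]. For example, for (i, j) = (0, 1) we minimise over 4 possible intermediate vertex sequences; the minimum is 7, attained along the walk 0 → 0 → 0 → 1.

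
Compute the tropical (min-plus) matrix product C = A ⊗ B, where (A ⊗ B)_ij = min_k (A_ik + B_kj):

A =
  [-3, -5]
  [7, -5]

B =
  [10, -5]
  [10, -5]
A ⊗ B =
  [5, -10]
  [5, -10]

Apply the min-plus product entry-by-entry:
  C[0][0] = min over k of (A[0][0] + B[0][0] = -3 + 10 = 7, A[0][1] + B[1][0] = -5 + 10 = 5) = 5 (attained at k = 1)
  C[0][1] = min over k of (A[0][0] + B[0][1] = -3 + -5 = -8, A[0][1] + B[1][1] = -5 + -5 = -10) = -10 (attained at k = 1)
  C[1][0] = min over k of (A[1][0] + B[0][0] = 7 + 10 = 17, A[1][1] + B[1][0] = -5 + 10 = 5) = 5 (attained at k = 1)
  C[1][1] = min over k of (A[1][0] + B[0][1] = 7 + -5 = 2, A[1][1] + B[1][1] = -5 + -5 = -10) = -10 (attained at k = 1)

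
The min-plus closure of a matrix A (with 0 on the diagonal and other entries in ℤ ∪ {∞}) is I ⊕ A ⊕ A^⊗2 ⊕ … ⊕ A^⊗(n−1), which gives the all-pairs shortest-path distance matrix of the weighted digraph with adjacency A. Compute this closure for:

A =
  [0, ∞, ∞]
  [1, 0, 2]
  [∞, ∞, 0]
Closure =
  [0, ∞, ∞]
  [1, 0, 2]
  [∞, ∞, 0]

This is the Floyd-Warshall all-pairs shortest-path computation. For each intermediate vertex k = 0, 1, …, 2, update dist[i][j] ← min(dist[i][j], dist[i][k] + dist[k][j]). The final matrix gives, for each (i, j), the minimum total weight of any directed path from i to j (possibly empty when i = j).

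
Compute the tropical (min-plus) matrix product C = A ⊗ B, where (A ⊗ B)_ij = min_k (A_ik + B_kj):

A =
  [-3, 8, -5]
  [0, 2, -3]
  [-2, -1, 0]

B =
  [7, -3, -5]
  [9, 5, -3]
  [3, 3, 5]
A ⊗ B =
  [-2, -6, -8]
  [0, -3, -5]
  [3, -5, -7]

Apply the min-plus product entry-by-entry:
  C[0][0] = min over k of (A[0][0] + B[0][0] = -3 + 7 = 4, A[0][1] + B[1][0] = 8 + 9 = 17, A[0][2] + B[2][0] = -5 + 3 = -2) = -2 (attained at k = 2)
  C[0][1] = min over k of (A[0][0] + B[0][1] = -3 + -3 = -6, A[0][1] + B[1][1] = 8 + 5 = 13, A[0][2] + B[2][1] = -5 + 3 = -2) = -6 (attained at k = 0)
  C[0][2] = min over k of (A[0][0] + B[0][2] = -3 + -5 = -8, A[0][1] + B[1][2] = 8 + -3 = 5, A[0][2] + B[2][2] = -5 + 5 = 0) = -8 (attained at k = 0)
  C[1][0] = min over k of (A[1][0] + B[0][0] = 0 + 7 = 7, A[1][1] + B[1][0] = 2 + 9 = 11, A[1][2] + B[2][0] = -3 + 3 = 0) = 0 (attained at k = 2)
  C[1][1] = min over k of (A[1][0] + B[0][1] = 0 + -3 = -3, A[1][1] + B[1][1] = 2 + 5 = 7, A[1][2] + B[2][1] = -3 + 3 = 0) = -3 (attained at k = 0)
  C[1][2] = min over k of (A[1][0] + B[0][2] = 0 + -5 = -5, A[1][1] + B[1][2] = 2 + -3 = -1, A[1][2] + B[2][2] = -3 + 5 = 2) = -5 (attained at k = 0)
  C[2][0] = min over k of (A[2][0] + B[0][0] = -2 + 7 = 5, A[2][1] + B[1][0] = -1 + 9 = 8, A[2][2] + B[2][0] = 0 + 3 = 3) = 3 (attained at k = 2)
  C[2][1] = min over k of (A[2][0] + B[0][1] = -2 + -3 = -5, A[2][1] + B[1][1] = -1 + 5 = 4, A[2][2] + B[2][1] = 0 + 3 = 3) = -5 (attained at k = 0)
  C[2][2] = min over k of (A[2][0] + B[0][2] = -2 + -5 = -7, A[2][1] + B[1][2] = -1 + -3 = -4, A[2][2] + B[2][2] = 0 + 5 = 5) = -7 (attained at k = 0)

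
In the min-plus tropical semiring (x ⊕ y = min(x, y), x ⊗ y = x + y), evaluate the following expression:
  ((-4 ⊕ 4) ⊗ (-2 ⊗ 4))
((-4 ⊕ 4) ⊗ (-2 ⊗ 4)) = -2

Expand innermost to outermost. Recall ⊕ takes the minimum of its arguments and ⊗ takes their sum. Working out the expression ((-4 ⊕ 4) ⊗ (-2 ⊗ 4)) gives -2.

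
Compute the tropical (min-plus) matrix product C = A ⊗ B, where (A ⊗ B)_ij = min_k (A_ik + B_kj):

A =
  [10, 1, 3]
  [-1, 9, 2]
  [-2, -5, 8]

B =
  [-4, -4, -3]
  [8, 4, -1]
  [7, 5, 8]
A ⊗ B =
  [6, 5, 0]
  [-5, -5, -4]
  [-6, -6, -6]

Apply the min-plus product entry-by-entry:
  C[0][0] = min over k of (A[0][0] + B[0][0] = 10 + -4 = 6, A[0][1] + B[1][0] = 1 + 8 = 9, A[0][2] + B[2][0] = 3 + 7 = 10) = 6 (attained at k = 0)
  C[0][1] = min over k of (A[0][0] + B[0][1] = 10 + -4 = 6, A[0][1] + B[1][1] = 1 + 4 = 5, A[0][2] + B[2][1] = 3 + 5 = 8) = 5 (attained at k = 1)
  C[0][2] = min over k of (A[0][0] + B[0][2] = 10 + -3 = 7, A[0][1] + B[1][2] = 1 + -1 = 0, A[0][2] + B[2][2] = 3 + 8 = 11) = 0 (attained at k = 1)
  C[1][0] = min over k of (A[1][0] + B[0][0] = -1 + -4 = -5, A[1][1] + B[1][0] = 9 + 8 = 17, A[1][2] + B[2][0] = 2 + 7 = 9) = -5 (attained at k = 0)
  C[1][1] = min over k of (A[1][0] + B[0][1] = -1 + -4 = -5, A[1][1] + B[1][1] = 9 + 4 = 13, A[1][2] + B[2][1] = 2 + 5 = 7) = -5 (attained at k = 0)
  C[1][2] = min over k of (A[1][0] + B[0][2] = -1 + -3 = -4, A[1][1] + B[1][2] = 9 + -1 = 8, A[1][2] + B[2][2] = 2 + 8 = 10) = -4 (attained at k = 0)
  C[2][0] = min over k of (A[2][0] + B[0][0] = -2 + -4 = -6, A[2][1] + B[1][0] = -5 + 8 = 3, A[2][2] + B[2][0] = 8 + 7 = 15) = -6 (attained at k = 0)
  C[2][1] = min over k of (A[2][0] + B[0][1] = -2 + -4 = -6, A[2][1] + B[1][1] = -5 + 4 = -1, A[2][2] + B[2][1] = 8 + 5 = 13) = -6 (attained at k = 0)
  C[2][2] = min over k of (A[2][0] + B[0][2] = -2 + -3 = -5, A[2][1] + B[1][2] = -5 + -1 = -6, A[2][2] + B[2][2] = 8 + 8 = 16) = -6 (attained at k = 1)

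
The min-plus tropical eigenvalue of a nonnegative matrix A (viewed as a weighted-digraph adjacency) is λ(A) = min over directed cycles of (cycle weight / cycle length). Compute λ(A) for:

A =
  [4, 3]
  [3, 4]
λ(A) = 3

Enumerate directed cycles and compute their means (weight / length). Sample:
  cycle 0 → 0: weight = 4, length = 1, mean = 4/1 ≈ 4.000
  cycle 1 → 1: weight = 4, length = 1, mean = 4/1 ≈ 4.000
  cycle 0 → 1 → 0: weight = 6, length = 2, mean = 6/2 ≈ 3.000
  cycle 1 → 0 → 1: weight = 6, length = 2, mean = 6/2 ≈ 3.000
Minimum mean = 3.000, attained e.g. along the cycle 0 → 1 → 0 with weight 6 and length 2. So λ(A) = 6/2 = 3.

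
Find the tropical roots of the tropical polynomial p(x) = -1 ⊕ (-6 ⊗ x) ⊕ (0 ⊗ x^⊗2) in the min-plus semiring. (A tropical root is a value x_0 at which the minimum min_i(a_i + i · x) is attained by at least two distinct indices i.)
Roots: {-6, 5}

Each tropical root is a break point of the lower envelope of the lines y = a_i + i · x (there are 3 lines, with slopes 0, 1, ..., 2). Only the lines that attain the minimum somewhere contribute to roots; other lines are dominated. Here the surviving (envelope) indices are i = 2, i = 1, i = 0.
Intersections between consecutive envelope lines give the roots: for adjacent envelope indices i < j the intersection is x = (a_i − a_j) / (j − i). Reading off the sorted break points: {-6, 5}.
Verification: at each break x_0, at least two indices attain the minimum of min_i(a_i + i · x_0).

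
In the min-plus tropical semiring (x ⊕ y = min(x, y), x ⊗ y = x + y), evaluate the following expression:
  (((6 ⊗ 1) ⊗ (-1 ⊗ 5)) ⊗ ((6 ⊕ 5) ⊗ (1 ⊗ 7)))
(((6 ⊗ 1) ⊗ (-1 ⊗ 5)) ⊗ ((6 ⊕ 5) ⊗ (1 ⊗ 7))) = 24

Expand innermost to outermost. Recall ⊕ takes the minimum of its arguments and ⊗ takes their sum. Working out the expression (((6 ⊗ 1) ⊗ (-1 ⊗ 5)) ⊗ ((6 ⊕ 5) ⊗ (1 ⊗ 7))) gives 24.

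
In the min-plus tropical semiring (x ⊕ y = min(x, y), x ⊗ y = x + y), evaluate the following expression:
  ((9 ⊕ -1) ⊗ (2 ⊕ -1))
((9 ⊕ -1) ⊗ (2 ⊕ -1)) = -2

Expand innermost to outermost. Recall ⊕ takes the minimum of its arguments and ⊗ takes their sum. Working out the expression ((9 ⊕ -1) ⊗ (2 ⊕ -1)) gives -2.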